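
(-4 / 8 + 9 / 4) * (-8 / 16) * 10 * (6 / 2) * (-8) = 210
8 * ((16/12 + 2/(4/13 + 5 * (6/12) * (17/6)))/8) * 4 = 22192/3459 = 6.42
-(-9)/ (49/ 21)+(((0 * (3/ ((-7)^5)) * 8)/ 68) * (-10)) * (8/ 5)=27/ 7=3.86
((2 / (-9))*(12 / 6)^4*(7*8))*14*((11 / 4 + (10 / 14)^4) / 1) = -1233536 / 147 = -8391.40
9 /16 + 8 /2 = 4.56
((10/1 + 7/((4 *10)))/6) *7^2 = 19943/240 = 83.10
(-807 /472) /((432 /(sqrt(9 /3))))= -269 *sqrt(3) /67968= -0.01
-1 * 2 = -2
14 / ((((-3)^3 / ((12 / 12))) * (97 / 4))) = -56 / 2619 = -0.02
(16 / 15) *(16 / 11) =256 / 165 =1.55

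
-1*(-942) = 942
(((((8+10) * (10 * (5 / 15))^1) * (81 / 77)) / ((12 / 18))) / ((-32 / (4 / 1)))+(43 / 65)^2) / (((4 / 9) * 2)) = -133475697 / 10410400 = -12.82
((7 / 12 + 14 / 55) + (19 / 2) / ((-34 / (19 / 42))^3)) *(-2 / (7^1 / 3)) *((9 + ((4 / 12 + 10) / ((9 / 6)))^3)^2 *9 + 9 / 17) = -136805832185168873054129 / 187566627617883360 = -729371.92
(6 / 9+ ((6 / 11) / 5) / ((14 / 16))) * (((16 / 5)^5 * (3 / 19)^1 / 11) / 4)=0.95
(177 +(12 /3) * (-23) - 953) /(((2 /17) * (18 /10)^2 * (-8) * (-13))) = -92225 /4212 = -21.90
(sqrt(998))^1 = sqrt(998) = 31.59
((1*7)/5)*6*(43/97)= 1806/485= 3.72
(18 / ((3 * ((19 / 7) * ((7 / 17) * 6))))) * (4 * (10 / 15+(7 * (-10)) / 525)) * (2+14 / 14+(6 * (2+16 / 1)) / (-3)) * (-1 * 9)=53856 / 95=566.91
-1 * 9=-9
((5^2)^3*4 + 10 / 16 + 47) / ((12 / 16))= 500381 / 6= 83396.83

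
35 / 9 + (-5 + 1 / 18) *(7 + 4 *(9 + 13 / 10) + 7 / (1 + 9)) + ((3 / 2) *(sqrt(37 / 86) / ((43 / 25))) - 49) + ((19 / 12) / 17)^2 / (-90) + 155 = -494003089 / 3745440 + 75 *sqrt(3182) / 7396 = -131.32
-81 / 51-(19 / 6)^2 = -7109 / 612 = -11.62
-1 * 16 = -16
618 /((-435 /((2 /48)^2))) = -103 /41760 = -0.00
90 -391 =-301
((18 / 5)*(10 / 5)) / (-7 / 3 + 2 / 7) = -756 / 215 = -3.52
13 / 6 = 2.17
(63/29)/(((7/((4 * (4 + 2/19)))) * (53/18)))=1.73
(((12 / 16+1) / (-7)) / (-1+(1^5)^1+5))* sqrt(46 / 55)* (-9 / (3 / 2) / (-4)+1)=-sqrt(2530) / 440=-0.11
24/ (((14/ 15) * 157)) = 180/ 1099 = 0.16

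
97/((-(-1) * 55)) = 97/55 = 1.76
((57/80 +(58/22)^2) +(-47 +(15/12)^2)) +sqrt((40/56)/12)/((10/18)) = -182829/4840 +3 * sqrt(105)/70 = -37.34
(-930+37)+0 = -893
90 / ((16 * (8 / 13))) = 9.14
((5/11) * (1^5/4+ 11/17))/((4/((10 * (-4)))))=-1525/374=-4.08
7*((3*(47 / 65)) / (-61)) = -987 / 3965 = -0.25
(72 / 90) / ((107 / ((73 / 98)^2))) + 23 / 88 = 30013257 / 113039080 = 0.27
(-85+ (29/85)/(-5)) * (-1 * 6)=216924/425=510.41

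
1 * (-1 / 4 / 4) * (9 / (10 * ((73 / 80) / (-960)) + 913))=-4320 / 7011767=-0.00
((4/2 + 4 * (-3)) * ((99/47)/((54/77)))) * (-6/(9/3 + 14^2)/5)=1694/9353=0.18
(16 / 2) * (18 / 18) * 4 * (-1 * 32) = -1024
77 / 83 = 0.93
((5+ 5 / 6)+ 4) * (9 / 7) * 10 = 885 / 7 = 126.43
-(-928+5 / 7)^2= -42133081 / 49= -859858.80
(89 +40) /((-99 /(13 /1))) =-559 /33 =-16.94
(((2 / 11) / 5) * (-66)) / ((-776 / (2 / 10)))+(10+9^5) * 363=103976322453 / 4850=21438417.00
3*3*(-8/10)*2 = -14.40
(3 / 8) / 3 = 1 / 8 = 0.12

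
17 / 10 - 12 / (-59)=1.90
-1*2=-2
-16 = -16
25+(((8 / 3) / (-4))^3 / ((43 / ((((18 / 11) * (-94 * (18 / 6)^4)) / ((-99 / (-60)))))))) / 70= 937597 / 36421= 25.74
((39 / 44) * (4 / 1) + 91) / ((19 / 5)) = 5200 / 209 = 24.88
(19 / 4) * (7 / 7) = 19 / 4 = 4.75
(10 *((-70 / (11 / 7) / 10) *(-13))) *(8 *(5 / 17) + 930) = 100964500 / 187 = 539917.11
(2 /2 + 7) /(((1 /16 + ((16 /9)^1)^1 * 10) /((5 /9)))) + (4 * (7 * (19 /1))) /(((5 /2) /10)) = 5467472 /2569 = 2128.25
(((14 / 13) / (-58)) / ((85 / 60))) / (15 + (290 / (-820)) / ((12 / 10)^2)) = -247968 / 279143995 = -0.00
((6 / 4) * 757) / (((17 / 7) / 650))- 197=5163176 / 17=303716.24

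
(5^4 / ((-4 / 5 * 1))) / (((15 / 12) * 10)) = -125 / 2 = -62.50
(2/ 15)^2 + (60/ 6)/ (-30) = -71/ 225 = -0.32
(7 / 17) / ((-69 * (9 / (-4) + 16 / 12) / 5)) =140 / 4301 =0.03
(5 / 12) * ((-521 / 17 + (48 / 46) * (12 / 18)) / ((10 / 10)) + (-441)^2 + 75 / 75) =81021.69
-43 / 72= -0.60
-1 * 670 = -670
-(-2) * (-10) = -20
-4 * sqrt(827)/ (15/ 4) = -16 * sqrt(827)/ 15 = -30.67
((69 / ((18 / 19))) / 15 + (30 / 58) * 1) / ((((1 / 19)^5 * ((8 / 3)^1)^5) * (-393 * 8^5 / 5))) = -312501026493 / 8158290378752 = -0.04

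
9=9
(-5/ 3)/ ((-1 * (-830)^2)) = 1/ 413340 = 0.00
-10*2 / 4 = -5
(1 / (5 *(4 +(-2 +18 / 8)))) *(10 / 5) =8 / 85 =0.09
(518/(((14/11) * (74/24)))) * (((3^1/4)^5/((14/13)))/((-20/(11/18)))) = -0.89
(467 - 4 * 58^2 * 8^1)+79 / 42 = -4501523 / 42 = -107179.12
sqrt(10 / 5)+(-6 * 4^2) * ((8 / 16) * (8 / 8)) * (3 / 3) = -48+sqrt(2) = -46.59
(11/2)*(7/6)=77/12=6.42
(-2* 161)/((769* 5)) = -322/3845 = -0.08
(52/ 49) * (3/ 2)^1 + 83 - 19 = 3214/ 49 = 65.59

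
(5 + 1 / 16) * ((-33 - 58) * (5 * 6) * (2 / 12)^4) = -1365 / 128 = -10.66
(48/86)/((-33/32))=-256/473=-0.54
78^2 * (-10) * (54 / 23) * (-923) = 3032387280 / 23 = 131842925.22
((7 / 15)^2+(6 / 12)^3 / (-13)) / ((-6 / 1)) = -4871 / 140400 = -0.03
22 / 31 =0.71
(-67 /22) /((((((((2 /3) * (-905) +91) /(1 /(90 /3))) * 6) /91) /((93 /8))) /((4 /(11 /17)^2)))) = 54623023 /163659760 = 0.33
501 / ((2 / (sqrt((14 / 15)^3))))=1169 * sqrt(210) / 75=225.87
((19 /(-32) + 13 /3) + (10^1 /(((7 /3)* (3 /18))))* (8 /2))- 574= -314095 /672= -467.40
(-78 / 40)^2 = 1521 / 400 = 3.80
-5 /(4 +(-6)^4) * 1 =-1 /260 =-0.00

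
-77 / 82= -0.94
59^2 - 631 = 2850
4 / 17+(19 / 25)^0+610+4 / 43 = 446881 / 731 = 611.33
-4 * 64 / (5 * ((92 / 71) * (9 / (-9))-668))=0.08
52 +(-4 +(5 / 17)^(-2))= 1489 / 25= 59.56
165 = 165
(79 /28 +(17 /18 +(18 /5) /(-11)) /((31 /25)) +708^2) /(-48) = -43074903269 /4124736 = -10443.07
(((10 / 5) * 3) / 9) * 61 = 122 / 3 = 40.67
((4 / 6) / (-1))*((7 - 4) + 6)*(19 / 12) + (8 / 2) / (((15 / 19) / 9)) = 361 / 10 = 36.10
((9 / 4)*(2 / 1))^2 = 20.25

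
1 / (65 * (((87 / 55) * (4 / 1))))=11 / 4524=0.00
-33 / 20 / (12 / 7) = -77 / 80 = -0.96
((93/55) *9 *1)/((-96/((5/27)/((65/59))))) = -1829/68640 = -0.03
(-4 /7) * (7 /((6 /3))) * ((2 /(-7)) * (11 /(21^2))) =44 /3087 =0.01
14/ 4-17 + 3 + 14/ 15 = -287/ 30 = -9.57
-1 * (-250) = 250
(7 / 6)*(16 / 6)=28 / 9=3.11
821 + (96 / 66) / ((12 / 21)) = 9059 / 11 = 823.55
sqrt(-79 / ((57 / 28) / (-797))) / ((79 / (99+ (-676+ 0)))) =-1154*sqrt(25122237) / 4503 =-1284.50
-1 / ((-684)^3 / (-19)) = -1 / 16842816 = -0.00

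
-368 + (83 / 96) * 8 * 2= -2125 / 6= -354.17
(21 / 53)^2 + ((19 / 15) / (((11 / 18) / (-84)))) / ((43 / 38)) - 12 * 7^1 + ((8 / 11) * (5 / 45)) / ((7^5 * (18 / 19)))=-2149808597240629 / 9043948970595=-237.71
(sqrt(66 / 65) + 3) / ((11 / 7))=7* sqrt(4290) / 715 + 21 / 11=2.55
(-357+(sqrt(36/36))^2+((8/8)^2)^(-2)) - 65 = -420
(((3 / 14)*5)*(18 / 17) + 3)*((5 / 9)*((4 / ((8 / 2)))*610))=500200 / 357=1401.12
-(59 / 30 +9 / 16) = -607 / 240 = -2.53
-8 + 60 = 52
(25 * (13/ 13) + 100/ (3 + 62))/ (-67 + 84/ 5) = -0.53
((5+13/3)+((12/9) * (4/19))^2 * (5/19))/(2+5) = 577436/432117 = 1.34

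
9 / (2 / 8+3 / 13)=18.72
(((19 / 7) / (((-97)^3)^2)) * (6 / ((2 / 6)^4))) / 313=9234 / 1825041662799439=0.00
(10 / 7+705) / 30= 989 / 42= 23.55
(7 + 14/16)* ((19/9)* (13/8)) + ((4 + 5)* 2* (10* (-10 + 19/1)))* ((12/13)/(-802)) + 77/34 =155495181/5671744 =27.42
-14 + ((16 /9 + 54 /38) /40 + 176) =1108627 /6840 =162.08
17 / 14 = 1.21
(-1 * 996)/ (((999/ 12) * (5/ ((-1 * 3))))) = 1328/ 185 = 7.18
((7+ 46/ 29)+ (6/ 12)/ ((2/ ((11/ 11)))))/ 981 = 1025/ 113796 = 0.01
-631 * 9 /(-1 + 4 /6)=17037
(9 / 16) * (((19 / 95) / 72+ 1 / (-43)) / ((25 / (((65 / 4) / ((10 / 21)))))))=-86541 / 5504000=-0.02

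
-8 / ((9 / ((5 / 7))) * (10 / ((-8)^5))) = 131072 / 63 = 2080.51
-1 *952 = -952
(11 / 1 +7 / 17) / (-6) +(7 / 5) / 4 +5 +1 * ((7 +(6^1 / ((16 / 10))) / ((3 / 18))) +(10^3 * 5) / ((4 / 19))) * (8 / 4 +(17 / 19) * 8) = 4220452483 / 19380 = 217773.61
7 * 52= 364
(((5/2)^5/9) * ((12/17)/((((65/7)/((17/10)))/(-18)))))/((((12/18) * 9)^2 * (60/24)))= -175/624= -0.28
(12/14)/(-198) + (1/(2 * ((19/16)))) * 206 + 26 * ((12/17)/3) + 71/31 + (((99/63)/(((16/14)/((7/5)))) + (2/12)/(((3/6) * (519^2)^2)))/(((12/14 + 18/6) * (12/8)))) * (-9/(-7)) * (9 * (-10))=19010895265978451333/335641476665035926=56.64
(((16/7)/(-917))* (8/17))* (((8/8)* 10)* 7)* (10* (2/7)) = -0.23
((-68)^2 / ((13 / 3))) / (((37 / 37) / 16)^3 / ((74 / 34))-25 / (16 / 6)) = -2102329344 / 18470179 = -113.82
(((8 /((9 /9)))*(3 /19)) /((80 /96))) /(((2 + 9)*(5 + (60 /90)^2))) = 1296 /51205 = 0.03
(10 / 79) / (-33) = -10 / 2607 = -0.00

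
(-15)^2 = 225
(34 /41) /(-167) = -34 /6847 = -0.00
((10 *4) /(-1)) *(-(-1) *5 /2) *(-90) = 9000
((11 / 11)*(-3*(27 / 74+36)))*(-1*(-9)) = -72657 / 74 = -981.85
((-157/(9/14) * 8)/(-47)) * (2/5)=16.63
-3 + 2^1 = -1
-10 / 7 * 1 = -10 / 7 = -1.43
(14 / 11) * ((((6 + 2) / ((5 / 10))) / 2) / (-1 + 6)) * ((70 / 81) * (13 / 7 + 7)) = 13888 / 891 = 15.59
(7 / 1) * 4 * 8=224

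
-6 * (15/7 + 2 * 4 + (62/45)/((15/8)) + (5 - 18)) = 20056/1575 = 12.73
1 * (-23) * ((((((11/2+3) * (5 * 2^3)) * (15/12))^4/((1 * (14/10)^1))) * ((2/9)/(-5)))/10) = 150076796875/63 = 2382171378.97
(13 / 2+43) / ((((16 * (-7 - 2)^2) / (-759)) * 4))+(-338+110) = -90335 / 384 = -235.25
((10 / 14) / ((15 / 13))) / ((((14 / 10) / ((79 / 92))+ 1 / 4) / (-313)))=-6429020 / 62391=-103.04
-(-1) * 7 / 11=7 / 11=0.64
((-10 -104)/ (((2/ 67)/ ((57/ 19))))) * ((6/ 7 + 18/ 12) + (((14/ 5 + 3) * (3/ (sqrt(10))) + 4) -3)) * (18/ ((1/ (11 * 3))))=-296037423 * sqrt(10)/ 25 -159928263/ 7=-60292995.89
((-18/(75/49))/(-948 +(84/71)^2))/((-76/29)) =-7163261/1511073800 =-0.00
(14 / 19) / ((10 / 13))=91 / 95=0.96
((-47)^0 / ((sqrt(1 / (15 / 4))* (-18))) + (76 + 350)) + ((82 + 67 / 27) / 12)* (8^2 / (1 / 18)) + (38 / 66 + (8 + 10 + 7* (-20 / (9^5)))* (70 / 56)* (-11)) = 10768486991 / 1299078-sqrt(15) / 36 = 8289.22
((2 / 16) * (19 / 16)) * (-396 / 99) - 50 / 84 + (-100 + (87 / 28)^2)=-430579 / 4704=-91.53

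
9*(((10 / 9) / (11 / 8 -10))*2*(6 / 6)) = -2.32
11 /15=0.73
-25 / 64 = -0.39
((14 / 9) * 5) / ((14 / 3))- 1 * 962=-2881 / 3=-960.33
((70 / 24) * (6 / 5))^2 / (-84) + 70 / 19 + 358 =329723 / 912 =361.54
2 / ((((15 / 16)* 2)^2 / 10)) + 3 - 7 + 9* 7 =2911 / 45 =64.69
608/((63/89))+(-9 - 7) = 53104/63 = 842.92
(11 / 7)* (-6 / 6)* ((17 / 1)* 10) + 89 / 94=-266.20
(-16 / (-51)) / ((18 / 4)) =32 / 459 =0.07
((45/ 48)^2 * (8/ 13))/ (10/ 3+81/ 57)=0.11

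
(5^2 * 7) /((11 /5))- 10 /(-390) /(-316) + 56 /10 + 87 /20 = 30330877 /338910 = 89.50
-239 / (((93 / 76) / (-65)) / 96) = 37781120 / 31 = 1218745.81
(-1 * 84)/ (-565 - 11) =7/ 48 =0.15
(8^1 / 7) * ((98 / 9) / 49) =16 / 63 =0.25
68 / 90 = 34 / 45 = 0.76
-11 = -11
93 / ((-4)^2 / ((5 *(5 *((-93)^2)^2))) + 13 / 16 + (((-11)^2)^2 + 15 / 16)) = 695688369300 / 109535385694339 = 0.01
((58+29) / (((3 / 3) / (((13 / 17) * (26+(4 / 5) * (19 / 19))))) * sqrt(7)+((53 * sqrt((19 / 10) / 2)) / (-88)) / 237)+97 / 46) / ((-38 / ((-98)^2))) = 2401 * (-726986351520 - 859788600 * sqrt(7)+4477811 * sqrt(95)) / (437 * (-46163 * sqrt(95)+8863800 * sqrt(7))) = -174185.59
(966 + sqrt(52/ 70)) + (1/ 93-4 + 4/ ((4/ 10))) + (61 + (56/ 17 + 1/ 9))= sqrt(910)/ 35 + 4915721/ 4743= 1037.28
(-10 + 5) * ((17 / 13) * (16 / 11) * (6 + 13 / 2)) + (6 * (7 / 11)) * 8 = -12632 / 143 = -88.34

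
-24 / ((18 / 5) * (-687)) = 20 / 2061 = 0.01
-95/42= -2.26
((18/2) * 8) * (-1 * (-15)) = 1080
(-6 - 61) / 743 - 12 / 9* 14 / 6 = -21407 / 6687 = -3.20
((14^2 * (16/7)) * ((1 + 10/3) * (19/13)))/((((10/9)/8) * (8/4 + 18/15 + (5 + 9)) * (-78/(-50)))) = 425600/559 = 761.36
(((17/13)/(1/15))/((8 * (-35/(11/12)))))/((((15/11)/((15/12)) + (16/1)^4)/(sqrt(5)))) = -0.00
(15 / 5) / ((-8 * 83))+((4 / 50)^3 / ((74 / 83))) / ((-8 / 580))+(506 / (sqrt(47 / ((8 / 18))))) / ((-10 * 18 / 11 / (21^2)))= -136367 * sqrt(47) / 705 - 3543371 / 76775000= -1326.12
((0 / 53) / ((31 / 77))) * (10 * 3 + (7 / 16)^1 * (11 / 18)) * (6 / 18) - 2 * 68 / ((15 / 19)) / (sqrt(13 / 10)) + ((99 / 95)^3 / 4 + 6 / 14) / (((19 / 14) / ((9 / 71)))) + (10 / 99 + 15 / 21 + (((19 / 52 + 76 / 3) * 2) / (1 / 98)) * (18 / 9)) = 209954353543015283 / 20839598529750 - 2584 * sqrt(130) / 195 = 9923.69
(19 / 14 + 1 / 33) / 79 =641 / 36498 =0.02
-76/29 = -2.62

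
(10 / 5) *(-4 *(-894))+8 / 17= 121592 / 17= 7152.47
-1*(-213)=213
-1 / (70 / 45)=-9 / 14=-0.64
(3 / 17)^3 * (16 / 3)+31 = 152447 / 4913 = 31.03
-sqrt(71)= -8.43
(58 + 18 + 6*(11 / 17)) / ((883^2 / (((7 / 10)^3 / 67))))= 232897 / 444032885500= 0.00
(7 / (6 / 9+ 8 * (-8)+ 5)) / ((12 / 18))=-9 / 50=-0.18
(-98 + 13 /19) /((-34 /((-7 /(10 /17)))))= -34.06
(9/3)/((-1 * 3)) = -1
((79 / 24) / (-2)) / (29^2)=-79 / 40368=-0.00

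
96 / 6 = 16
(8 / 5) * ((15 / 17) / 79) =24 / 1343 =0.02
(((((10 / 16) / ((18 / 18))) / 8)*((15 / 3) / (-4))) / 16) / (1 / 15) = -375 / 4096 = -0.09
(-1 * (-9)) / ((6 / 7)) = 21 / 2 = 10.50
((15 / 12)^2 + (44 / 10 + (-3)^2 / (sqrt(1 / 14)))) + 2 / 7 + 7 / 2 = 5459 / 560 + 9 * sqrt(14) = 43.42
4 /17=0.24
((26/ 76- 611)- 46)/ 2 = -24953/ 76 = -328.33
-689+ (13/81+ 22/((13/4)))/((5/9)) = -395768/585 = -676.53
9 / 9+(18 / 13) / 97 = 1279 / 1261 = 1.01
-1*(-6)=6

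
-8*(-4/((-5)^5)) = -32/3125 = -0.01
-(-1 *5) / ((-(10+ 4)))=-5 / 14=-0.36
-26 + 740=714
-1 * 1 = -1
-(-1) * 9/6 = 3/2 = 1.50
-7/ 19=-0.37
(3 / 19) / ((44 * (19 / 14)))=21 / 7942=0.00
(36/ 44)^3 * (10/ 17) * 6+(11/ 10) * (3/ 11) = 2.23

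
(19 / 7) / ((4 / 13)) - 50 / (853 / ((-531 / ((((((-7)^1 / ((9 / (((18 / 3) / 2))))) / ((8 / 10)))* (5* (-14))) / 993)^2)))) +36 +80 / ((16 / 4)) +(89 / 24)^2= 24031685093293 / 29491963200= 814.86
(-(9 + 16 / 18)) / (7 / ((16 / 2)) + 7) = -712 / 567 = -1.26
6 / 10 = 3 / 5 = 0.60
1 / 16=0.06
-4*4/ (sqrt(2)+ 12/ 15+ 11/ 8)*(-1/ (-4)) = -13920/ 4369+ 6400*sqrt(2)/ 4369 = -1.11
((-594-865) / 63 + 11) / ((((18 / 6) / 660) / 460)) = -77519200 / 63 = -1230463.49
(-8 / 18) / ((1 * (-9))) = 4 / 81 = 0.05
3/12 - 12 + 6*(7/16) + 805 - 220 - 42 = 4271/8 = 533.88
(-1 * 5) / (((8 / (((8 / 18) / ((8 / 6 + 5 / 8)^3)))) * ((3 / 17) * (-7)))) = 21760 / 726761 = 0.03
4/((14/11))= 22/7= 3.14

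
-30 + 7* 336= 2322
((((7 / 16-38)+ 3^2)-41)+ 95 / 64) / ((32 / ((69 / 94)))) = -300633 / 192512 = -1.56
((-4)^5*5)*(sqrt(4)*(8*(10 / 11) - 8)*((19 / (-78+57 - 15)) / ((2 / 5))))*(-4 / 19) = 204800 / 99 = 2068.69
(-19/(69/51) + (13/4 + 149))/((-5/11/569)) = -15916637/92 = -173006.92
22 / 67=0.33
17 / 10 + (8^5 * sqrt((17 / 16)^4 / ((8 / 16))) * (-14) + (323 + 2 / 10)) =3249 / 10 - 517888 * sqrt(2) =-732079.33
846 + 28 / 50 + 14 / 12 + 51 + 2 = 135109 / 150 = 900.73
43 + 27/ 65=2822/ 65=43.42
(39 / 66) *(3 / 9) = 13 / 66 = 0.20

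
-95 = -95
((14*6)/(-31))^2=7056/961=7.34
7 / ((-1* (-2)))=7 / 2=3.50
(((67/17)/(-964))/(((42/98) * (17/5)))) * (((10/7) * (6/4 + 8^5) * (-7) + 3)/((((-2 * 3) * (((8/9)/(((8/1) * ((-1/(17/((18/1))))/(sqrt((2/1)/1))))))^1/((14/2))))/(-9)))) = -6407414685 * sqrt(2)/139298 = -65050.85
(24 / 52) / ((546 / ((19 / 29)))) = 19 / 34307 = 0.00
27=27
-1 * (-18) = 18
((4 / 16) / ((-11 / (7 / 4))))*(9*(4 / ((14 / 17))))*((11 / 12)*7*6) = -1071 / 16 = -66.94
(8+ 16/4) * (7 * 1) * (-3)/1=-252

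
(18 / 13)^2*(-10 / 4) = -810 / 169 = -4.79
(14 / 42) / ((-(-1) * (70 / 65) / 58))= 377 / 21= 17.95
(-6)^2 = 36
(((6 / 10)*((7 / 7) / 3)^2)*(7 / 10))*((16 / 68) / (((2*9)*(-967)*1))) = -7 / 11096325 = -0.00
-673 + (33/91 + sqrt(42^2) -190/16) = -467749/728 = -642.51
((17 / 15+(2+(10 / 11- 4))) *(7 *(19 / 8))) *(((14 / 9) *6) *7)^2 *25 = 22353310 / 297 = 75263.67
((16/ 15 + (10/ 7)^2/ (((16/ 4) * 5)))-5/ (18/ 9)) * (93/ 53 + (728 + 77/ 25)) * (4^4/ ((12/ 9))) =-60808279744/ 324625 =-187318.54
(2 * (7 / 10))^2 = 49 / 25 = 1.96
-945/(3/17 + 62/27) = -86751/227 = -382.16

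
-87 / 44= -1.98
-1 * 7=-7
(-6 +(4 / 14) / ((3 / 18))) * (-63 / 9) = 30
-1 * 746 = -746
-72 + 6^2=-36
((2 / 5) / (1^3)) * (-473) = -946 / 5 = -189.20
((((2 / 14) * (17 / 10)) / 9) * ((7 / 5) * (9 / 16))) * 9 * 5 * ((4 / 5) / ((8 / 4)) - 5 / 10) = -153 / 1600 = -0.10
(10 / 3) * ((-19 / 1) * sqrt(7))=-167.56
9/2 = 4.50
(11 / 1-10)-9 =-8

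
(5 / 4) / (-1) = -5 / 4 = -1.25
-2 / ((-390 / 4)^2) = -8 / 38025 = -0.00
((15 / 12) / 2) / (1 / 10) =25 / 4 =6.25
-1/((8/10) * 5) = -1/4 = -0.25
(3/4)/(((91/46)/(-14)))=-69/13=-5.31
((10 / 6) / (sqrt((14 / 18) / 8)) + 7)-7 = 5.35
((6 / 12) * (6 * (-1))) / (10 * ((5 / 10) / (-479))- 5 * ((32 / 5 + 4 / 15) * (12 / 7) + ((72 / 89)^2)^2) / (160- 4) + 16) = -24613843886541 / 128070202509727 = -0.19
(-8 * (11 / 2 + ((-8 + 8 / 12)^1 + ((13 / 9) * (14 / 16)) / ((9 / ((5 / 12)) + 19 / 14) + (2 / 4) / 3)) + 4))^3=-80325199737523 / 14313506752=-5611.85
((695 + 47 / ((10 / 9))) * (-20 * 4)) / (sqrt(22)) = -29492 * sqrt(22) / 11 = -12575.43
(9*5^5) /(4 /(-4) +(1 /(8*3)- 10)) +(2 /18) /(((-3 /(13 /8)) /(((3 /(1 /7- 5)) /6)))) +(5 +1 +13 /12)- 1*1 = -9890876491 /3862944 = -2560.45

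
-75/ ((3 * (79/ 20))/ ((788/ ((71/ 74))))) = -29156000/ 5609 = -5198.07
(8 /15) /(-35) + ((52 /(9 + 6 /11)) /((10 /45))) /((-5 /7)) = -18026 /525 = -34.34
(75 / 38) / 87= 25 / 1102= 0.02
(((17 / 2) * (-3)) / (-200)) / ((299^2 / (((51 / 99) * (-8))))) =-289 / 49170550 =-0.00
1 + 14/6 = 10/3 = 3.33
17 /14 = 1.21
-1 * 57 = -57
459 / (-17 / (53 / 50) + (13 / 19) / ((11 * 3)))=-15253029 / 532261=-28.66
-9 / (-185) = 9 / 185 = 0.05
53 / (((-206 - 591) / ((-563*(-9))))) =-268551 / 797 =-336.95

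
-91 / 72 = -1.26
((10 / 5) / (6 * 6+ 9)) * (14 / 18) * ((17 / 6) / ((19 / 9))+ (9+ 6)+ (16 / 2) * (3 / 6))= 5411 / 7695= 0.70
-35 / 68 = -0.51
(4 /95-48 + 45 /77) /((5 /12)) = -113.70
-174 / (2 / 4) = -348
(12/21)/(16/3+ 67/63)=36/403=0.09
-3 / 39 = -1 / 13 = -0.08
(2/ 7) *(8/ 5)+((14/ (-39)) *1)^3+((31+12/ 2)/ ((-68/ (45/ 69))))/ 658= 125249446799/ 305229473640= 0.41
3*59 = 177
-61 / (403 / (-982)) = 59902 / 403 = 148.64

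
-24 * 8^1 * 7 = -1344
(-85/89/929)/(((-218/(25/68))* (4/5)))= 625/288391328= 0.00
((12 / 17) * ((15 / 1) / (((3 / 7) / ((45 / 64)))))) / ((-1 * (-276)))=1575 / 25024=0.06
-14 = -14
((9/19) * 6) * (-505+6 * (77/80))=-28377/20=-1418.85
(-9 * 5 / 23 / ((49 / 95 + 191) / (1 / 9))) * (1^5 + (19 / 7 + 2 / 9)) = -58900 / 13181553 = -0.00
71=71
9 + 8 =17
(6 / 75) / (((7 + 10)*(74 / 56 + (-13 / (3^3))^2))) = 40824 / 13474625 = 0.00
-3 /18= -1 /6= -0.17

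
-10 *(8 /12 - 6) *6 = 320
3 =3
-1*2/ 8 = -1/ 4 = -0.25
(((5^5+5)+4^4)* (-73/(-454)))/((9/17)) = 2101013/2043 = 1028.40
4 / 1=4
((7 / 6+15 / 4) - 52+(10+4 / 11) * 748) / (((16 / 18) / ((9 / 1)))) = 2496393 / 32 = 78012.28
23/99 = 0.23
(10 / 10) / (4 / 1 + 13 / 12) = 12 / 61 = 0.20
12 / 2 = 6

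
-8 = -8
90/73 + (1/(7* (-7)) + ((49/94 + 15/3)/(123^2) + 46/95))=273371021389/161086582230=1.70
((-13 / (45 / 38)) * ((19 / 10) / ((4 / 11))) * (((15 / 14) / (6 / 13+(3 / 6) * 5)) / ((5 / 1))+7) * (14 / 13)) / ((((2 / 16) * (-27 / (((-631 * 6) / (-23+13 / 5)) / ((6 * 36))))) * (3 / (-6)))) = -868339292 / 3903795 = -222.43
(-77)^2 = 5929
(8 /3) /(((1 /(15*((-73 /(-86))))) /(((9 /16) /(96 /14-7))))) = -22995 /172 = -133.69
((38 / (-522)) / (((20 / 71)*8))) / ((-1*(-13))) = -1349 / 542880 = -0.00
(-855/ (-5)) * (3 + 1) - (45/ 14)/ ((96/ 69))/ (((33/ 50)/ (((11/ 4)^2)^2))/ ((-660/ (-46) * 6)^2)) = -122241719637/ 82432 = -1482940.12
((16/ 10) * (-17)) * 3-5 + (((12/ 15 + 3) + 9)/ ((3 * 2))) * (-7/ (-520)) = -84407/ 975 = -86.57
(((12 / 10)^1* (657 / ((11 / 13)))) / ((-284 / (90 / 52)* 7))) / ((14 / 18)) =-159651 / 153076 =-1.04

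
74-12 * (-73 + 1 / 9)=2846 / 3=948.67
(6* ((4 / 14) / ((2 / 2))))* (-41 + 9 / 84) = -3435 / 49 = -70.10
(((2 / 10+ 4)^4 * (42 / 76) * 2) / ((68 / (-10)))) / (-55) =4084101 / 4441250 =0.92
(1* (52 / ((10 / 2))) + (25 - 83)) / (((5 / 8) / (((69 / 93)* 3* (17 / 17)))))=-131376 / 775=-169.52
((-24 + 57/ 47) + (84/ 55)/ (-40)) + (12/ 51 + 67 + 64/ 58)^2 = 29198500081037/ 6282816650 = 4647.36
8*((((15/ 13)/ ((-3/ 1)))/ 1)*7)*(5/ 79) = -1400/ 1027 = -1.36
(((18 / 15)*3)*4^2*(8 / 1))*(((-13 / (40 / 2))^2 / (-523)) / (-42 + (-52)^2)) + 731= 63607313207 / 87014125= 731.00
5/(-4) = -5/4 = -1.25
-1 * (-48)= 48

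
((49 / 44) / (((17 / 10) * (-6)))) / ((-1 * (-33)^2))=245 / 2443716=0.00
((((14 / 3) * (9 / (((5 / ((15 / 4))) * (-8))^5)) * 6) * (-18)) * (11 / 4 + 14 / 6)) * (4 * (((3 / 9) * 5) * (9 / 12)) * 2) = 14007735 / 8388608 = 1.67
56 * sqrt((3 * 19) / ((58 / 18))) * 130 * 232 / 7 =24960 * sqrt(1653) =1014801.28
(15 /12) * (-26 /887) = -65 /1774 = -0.04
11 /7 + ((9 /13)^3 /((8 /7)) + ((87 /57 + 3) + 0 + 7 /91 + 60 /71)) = 1213254701 /165970168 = 7.31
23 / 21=1.10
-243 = -243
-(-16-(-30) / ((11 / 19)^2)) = -8894 / 121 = -73.50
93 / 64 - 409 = -26083 / 64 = -407.55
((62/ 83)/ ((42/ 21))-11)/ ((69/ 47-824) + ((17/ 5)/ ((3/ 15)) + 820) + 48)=-20727/ 121844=-0.17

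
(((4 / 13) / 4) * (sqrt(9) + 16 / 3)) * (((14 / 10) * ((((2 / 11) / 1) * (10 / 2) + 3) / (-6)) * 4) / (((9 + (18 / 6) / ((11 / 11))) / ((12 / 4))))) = -1505 / 2574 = -0.58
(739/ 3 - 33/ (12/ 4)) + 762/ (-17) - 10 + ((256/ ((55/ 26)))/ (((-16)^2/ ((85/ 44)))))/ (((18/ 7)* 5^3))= 1670915299/ 9256500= 180.51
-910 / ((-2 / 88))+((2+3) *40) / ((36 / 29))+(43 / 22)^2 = 40204.93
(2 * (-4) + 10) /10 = 1 /5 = 0.20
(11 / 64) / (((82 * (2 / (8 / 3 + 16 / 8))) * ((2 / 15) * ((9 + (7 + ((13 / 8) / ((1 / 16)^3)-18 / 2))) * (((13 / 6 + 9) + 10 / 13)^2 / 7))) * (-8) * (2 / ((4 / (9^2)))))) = -9295 / 11133697736448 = -0.00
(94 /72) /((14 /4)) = 47 /126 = 0.37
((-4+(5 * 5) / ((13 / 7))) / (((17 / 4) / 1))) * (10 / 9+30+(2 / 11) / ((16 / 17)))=1016513 / 14586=69.69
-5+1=-4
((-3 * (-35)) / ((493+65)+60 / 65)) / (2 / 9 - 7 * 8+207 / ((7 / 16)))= 4095 / 9097724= 0.00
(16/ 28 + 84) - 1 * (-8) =648/ 7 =92.57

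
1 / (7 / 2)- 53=-369 / 7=-52.71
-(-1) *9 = 9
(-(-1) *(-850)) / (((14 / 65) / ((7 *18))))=-497250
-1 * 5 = -5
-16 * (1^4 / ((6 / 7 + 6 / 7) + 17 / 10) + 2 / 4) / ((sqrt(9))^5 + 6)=-0.05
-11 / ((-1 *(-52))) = -0.21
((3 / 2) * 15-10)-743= -1461 / 2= -730.50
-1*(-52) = 52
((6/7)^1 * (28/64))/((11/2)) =3/44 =0.07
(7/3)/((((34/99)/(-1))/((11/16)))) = -2541/544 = -4.67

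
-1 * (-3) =3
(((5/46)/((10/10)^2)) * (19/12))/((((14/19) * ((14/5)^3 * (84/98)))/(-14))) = -225625/1298304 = -0.17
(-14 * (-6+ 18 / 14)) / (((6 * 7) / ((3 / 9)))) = 0.52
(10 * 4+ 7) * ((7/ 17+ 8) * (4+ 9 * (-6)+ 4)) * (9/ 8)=-1391247/ 68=-20459.51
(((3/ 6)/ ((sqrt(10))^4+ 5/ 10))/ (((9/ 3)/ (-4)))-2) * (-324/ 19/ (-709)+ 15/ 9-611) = 1222.66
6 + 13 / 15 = 103 / 15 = 6.87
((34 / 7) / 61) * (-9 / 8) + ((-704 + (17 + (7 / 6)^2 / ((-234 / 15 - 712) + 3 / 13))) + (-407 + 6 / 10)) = -1093.49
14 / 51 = 0.27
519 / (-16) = -519 / 16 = -32.44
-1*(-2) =2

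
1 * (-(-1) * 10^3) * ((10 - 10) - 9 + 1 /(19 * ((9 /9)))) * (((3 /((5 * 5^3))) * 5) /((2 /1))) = -2040 /19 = -107.37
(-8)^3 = -512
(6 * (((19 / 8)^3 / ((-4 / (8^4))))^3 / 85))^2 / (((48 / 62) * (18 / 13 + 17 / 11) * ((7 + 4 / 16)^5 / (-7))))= -317637506540616129184293428035584 / 62092888588975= -5115521499462254904.92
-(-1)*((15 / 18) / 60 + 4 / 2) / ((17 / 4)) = 145 / 306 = 0.47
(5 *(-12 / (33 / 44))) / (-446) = 40 / 223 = 0.18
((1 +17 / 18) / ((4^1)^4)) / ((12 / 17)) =0.01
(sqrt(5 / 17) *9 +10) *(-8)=-80 -72 *sqrt(85) / 17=-119.05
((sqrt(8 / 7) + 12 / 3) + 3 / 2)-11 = -11 / 2 + 2 * sqrt(14) / 7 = -4.43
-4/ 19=-0.21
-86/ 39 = -2.21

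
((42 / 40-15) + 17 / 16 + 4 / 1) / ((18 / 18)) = -8.89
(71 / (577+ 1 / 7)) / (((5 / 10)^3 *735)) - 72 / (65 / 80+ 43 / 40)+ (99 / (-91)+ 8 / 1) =-3250906702 / 104088075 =-31.23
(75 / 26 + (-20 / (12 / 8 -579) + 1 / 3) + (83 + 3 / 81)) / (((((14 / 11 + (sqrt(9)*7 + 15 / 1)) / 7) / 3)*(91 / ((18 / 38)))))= 4664299 / 18431140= 0.25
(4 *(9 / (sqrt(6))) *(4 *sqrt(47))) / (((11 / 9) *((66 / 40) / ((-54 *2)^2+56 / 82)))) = 688682880 *sqrt(282) / 4961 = 2331173.59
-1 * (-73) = 73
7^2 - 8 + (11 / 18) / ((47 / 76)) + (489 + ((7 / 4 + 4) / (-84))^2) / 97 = 8068576693 / 171564288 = 47.03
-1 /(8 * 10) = -1 /80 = -0.01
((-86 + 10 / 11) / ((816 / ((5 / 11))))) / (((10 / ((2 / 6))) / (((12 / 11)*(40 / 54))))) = -260 / 203643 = -0.00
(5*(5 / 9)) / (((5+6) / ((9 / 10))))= 5 / 22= 0.23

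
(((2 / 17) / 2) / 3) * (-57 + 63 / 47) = -872 / 799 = -1.09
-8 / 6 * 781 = -3124 / 3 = -1041.33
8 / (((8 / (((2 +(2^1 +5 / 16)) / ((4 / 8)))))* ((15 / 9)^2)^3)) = 50301 / 125000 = 0.40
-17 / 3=-5.67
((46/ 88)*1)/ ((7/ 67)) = 1541/ 308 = 5.00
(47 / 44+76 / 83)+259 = 953113 / 3652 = 260.98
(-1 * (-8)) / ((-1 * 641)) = -8 / 641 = -0.01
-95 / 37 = -2.57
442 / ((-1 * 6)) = -221 / 3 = -73.67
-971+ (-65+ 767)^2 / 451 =54883 / 451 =121.69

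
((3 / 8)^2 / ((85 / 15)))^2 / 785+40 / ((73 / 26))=966408654817 / 67834449920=14.25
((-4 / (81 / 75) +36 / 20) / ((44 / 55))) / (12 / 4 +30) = -257 / 3564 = -0.07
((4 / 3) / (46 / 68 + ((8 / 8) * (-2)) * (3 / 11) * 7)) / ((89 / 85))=-25432 / 62745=-0.41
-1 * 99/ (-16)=99/ 16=6.19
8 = 8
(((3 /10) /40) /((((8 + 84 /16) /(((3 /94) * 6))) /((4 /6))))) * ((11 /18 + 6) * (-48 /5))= -1428 /311375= -0.00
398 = 398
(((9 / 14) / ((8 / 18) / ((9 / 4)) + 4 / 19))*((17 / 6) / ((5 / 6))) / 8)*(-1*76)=-4473873 / 87920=-50.89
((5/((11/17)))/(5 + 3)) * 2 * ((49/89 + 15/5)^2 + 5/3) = 28829705/1045572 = 27.57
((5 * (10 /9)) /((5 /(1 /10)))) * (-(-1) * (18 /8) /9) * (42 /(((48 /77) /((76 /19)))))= 539 /72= 7.49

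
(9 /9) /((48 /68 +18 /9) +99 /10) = 170 /2143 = 0.08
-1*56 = -56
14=14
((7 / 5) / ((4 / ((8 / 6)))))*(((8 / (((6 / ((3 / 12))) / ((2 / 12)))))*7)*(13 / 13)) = 49 / 270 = 0.18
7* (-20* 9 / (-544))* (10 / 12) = 525 / 272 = 1.93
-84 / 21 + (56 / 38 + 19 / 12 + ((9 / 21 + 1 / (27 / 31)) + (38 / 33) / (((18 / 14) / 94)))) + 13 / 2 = 14429287 / 158004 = 91.32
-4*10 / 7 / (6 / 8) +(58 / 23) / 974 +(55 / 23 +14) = 2064028 / 235221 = 8.77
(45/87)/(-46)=-15/1334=-0.01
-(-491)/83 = 491/83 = 5.92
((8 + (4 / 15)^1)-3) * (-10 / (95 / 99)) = -54.88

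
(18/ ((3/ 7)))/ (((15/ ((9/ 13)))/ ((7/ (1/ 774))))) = 682668/ 65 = 10502.58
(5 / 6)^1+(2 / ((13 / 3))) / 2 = 83 / 78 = 1.06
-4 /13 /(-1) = 4 /13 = 0.31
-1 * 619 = -619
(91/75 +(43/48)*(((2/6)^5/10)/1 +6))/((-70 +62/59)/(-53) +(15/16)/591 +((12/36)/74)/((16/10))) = 87581667851293/17351352743400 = 5.05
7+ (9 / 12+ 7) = 59 / 4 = 14.75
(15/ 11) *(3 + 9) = 180/ 11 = 16.36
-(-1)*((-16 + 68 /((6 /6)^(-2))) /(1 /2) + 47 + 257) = 408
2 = 2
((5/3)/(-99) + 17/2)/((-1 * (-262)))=5039/155628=0.03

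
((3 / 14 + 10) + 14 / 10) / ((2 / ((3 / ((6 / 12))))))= 2439 / 70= 34.84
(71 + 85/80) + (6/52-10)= 62.18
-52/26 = -2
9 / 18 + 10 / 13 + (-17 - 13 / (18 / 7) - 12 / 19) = -47612 / 2223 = -21.42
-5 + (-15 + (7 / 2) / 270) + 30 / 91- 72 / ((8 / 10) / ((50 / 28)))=-1266209 / 7020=-180.37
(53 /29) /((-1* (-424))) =1 /232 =0.00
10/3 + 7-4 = 19/3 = 6.33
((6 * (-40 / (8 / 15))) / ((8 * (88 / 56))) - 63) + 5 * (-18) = -8307 / 44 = -188.80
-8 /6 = -4 /3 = -1.33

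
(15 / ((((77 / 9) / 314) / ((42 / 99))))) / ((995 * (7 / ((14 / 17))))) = 0.03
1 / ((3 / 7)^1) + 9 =34 / 3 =11.33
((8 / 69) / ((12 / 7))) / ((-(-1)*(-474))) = -7 / 49059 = -0.00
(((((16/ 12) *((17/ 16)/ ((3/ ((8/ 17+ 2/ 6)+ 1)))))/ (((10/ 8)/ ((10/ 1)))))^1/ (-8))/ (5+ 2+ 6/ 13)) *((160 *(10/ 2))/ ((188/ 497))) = -29720600/ 123093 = -241.45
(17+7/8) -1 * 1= 135/8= 16.88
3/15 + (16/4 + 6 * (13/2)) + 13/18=3953/90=43.92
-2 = -2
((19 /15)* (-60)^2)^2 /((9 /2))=4620800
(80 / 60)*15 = 20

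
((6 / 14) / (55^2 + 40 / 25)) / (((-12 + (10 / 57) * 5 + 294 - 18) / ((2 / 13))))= 855 / 10395750547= 0.00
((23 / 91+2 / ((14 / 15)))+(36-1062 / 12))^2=2510.45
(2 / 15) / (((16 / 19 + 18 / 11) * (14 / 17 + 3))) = 3553 / 252525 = 0.01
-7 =-7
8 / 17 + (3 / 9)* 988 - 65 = 13505 / 51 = 264.80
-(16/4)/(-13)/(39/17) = 68/507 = 0.13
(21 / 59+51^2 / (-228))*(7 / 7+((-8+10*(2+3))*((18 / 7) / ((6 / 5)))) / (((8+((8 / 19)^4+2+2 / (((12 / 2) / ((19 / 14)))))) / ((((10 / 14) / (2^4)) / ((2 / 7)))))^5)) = -16165507661322510623797967893554020597784314092041 / 1462681993583500521512924204824130064662388539392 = -11.05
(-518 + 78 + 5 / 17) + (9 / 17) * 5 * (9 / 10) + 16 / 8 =-14801 / 34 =-435.32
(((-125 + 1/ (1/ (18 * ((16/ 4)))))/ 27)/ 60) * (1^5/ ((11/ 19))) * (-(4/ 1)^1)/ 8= 1007/ 35640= 0.03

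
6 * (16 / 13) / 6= 16 / 13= 1.23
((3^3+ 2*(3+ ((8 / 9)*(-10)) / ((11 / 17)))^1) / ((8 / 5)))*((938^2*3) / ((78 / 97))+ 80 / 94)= 2742664725365 / 241956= 11335386.29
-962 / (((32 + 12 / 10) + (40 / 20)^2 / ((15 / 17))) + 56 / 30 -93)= 4810 / 267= 18.01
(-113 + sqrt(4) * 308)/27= 503/27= 18.63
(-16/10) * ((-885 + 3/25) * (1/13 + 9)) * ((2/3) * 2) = 27844224/1625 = 17134.91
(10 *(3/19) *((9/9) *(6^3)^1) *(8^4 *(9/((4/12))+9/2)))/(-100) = -41803776/95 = -440039.75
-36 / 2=-18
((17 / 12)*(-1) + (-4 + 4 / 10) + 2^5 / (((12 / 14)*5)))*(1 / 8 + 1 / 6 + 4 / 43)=19453 / 20640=0.94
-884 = -884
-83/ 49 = -1.69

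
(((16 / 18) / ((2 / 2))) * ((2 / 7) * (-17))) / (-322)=136 / 10143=0.01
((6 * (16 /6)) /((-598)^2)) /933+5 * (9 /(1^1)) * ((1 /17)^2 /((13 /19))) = 5485887211 /24105817437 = 0.23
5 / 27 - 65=-1750 / 27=-64.81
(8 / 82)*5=20 / 41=0.49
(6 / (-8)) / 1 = -3 / 4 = -0.75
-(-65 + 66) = -1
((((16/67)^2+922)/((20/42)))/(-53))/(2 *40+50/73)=-3172630881/7006655650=-0.45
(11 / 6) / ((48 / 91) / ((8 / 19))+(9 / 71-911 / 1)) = -6461 / 3205668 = -0.00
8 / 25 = 0.32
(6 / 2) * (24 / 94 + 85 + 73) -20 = 21374 / 47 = 454.77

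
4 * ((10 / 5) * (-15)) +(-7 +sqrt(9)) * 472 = -2008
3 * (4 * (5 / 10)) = 6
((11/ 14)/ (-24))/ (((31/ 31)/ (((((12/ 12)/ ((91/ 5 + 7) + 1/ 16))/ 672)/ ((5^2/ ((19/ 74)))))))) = -209/ 10552530240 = -0.00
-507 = -507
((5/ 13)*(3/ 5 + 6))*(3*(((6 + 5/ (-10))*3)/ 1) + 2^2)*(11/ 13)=38841/ 338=114.91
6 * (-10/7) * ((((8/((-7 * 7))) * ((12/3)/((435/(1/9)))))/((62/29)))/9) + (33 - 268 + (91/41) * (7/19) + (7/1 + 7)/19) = -156625890286/670931667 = -233.45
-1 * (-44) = 44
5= 5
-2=-2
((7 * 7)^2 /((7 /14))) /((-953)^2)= 4802 /908209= 0.01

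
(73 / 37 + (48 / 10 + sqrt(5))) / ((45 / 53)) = 10.61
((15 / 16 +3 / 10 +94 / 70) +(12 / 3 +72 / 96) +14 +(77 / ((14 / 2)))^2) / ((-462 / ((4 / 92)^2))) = -15941 / 27372576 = -0.00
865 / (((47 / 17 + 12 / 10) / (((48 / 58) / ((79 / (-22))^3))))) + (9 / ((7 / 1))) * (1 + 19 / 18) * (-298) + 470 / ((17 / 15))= -216036284727737 / 573397947493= -376.77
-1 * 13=-13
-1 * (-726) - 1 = 725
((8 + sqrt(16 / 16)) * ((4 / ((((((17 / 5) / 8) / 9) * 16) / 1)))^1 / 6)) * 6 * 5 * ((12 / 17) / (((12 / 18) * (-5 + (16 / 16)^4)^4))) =0.99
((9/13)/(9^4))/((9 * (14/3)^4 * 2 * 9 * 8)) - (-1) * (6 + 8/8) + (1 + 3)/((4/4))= 64076044033/5825094912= 11.00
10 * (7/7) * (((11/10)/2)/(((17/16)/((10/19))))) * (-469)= -412720/323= -1277.77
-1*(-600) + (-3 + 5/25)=2986/5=597.20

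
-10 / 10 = -1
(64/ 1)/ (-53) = -64/ 53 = -1.21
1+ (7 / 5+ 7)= 47 / 5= 9.40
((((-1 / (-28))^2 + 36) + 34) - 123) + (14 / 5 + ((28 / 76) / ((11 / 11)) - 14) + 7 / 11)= -51773531 / 819280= -63.19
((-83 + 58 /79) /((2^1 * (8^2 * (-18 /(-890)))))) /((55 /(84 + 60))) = -83.20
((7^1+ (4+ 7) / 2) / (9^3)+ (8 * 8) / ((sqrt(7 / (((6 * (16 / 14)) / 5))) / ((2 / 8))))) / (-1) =-64 * sqrt(15) / 35 - 25 / 1458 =-7.10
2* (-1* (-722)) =1444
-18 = -18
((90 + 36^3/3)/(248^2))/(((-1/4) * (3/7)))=-18249/7688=-2.37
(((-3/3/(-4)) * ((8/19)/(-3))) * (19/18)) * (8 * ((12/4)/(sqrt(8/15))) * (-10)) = 20 * sqrt(30)/9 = 12.17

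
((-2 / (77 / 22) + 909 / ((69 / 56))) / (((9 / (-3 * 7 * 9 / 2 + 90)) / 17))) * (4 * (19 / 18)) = -26456.13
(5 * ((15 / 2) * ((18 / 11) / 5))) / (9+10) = 135 / 209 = 0.65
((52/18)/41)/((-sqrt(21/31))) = -26 * sqrt(651)/7749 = -0.09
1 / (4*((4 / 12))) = 3 / 4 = 0.75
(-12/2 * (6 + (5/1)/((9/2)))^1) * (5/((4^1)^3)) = -10/3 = -3.33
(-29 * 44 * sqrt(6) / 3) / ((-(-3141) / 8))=-10208 * sqrt(6) / 9423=-2.65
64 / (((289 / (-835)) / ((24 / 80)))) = -16032 / 289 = -55.47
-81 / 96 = -27 / 32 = -0.84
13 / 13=1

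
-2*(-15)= 30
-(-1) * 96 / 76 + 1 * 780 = 14844 / 19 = 781.26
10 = 10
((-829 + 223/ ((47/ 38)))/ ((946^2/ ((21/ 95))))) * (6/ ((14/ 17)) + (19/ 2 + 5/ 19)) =-82960569/ 30368079544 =-0.00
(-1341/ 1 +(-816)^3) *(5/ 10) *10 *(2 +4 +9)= -40750487775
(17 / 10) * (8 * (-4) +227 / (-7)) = -7667 / 70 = -109.53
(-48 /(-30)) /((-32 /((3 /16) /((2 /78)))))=-117 /320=-0.37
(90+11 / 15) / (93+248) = 1361 / 5115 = 0.27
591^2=349281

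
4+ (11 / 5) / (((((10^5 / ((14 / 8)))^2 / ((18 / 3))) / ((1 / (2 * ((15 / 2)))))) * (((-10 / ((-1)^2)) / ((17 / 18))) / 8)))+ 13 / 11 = 2564999999899207 / 495000000000000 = 5.18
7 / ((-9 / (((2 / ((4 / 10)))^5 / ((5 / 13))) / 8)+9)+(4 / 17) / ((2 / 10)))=966875 / 1404401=0.69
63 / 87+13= 398 / 29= 13.72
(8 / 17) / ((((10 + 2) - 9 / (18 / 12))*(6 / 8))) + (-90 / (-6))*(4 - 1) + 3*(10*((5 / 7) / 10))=50602 / 1071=47.25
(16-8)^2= 64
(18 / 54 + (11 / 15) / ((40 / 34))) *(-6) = -287 / 50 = -5.74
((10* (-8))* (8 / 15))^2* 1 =16384 / 9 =1820.44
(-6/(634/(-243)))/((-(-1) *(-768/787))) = -191241/81152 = -2.36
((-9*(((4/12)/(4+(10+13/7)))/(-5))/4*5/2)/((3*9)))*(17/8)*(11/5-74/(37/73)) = -85561/319680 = -0.27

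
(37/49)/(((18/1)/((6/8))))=37/1176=0.03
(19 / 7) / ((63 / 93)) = 589 / 147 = 4.01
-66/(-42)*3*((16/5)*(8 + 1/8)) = 858/7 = 122.57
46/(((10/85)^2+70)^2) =1920983/204707378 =0.01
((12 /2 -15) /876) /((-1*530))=3 /154760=0.00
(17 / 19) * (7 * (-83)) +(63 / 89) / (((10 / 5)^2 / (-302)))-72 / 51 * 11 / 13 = -429379361 / 747422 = -574.48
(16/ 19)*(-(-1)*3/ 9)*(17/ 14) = 136/ 399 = 0.34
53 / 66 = 0.80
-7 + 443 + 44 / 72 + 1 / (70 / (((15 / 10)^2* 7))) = 157261 / 360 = 436.84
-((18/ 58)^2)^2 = -6561/ 707281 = -0.01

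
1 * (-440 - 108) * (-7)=3836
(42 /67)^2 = 0.39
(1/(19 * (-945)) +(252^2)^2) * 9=72408170177279/1995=36294822144.00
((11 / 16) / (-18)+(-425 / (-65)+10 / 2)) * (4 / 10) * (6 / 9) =43057 / 14040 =3.07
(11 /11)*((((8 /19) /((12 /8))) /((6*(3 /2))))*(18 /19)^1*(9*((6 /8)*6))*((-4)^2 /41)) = 6912 /14801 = 0.47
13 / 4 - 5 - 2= -15 / 4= -3.75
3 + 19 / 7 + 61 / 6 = 667 / 42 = 15.88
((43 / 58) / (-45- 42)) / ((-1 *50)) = 0.00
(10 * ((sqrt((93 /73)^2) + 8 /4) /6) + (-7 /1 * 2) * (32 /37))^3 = -156564673565273 /532031708727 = -294.28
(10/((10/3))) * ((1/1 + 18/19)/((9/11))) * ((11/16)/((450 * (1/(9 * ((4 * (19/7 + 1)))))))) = 58201/39900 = 1.46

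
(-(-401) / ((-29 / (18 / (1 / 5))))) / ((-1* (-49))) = -36090 / 1421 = -25.40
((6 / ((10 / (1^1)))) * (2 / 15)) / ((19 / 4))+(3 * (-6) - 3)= -9967 / 475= -20.98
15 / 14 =1.07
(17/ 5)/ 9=17/ 45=0.38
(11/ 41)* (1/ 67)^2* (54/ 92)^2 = 8019/ 389447684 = 0.00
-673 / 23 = -29.26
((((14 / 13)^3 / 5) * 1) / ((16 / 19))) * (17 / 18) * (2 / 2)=110789 / 395460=0.28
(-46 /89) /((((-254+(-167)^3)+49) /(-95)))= -0.00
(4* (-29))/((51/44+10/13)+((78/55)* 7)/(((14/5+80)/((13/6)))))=-13734864/259079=-53.01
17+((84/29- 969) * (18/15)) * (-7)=1179179/145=8132.27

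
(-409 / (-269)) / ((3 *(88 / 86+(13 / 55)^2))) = 53200675 / 113276169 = 0.47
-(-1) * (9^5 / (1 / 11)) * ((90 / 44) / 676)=2657205 / 1352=1965.39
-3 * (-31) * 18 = 1674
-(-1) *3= 3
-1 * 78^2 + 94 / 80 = -243313 / 40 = -6082.82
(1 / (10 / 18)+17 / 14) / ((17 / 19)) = 4009 / 1190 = 3.37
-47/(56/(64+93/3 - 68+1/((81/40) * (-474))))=-24360053/1075032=-22.66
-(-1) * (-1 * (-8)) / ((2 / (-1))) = -4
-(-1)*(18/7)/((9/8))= 16/7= 2.29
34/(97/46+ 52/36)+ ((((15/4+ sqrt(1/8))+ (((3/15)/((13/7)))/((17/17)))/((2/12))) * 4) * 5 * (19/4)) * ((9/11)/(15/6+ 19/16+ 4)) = 1140 * sqrt(2)/451+ 465876072/8624473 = 57.59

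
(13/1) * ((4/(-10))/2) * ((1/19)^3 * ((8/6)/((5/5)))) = -52/102885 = -0.00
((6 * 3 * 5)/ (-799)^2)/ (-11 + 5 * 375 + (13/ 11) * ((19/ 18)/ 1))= 17820/ 235773618919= 0.00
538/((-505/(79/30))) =-21251/7575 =-2.81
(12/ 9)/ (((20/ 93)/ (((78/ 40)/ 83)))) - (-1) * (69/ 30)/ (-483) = 24559/ 174300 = 0.14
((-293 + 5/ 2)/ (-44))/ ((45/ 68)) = 9.98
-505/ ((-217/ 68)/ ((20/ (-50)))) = -13736/ 217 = -63.30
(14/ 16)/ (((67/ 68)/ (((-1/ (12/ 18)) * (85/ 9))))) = -10115/ 804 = -12.58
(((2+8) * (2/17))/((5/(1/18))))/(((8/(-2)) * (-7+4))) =1/918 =0.00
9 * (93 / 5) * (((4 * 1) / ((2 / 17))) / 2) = 14229 / 5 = 2845.80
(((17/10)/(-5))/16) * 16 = -17/50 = -0.34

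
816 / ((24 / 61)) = 2074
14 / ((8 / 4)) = 7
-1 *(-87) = 87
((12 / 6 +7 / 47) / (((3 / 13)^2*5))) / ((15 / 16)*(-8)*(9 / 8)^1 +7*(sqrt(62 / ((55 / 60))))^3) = 363501424 / 80933703853329 +166886207488*sqrt(2046) / 3642016673399805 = 0.00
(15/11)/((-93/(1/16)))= -5/5456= -0.00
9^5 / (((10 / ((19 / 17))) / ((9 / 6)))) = 3365793 / 340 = 9899.39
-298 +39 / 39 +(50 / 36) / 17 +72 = -68825 / 306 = -224.92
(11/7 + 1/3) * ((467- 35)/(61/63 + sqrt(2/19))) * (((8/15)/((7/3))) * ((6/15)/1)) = 192264192/2196635- 1492992 * sqrt(38)/313805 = 58.20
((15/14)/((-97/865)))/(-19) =12975/25802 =0.50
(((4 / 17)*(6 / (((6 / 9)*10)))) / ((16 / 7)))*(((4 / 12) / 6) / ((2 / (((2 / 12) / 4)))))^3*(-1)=-7 / 48731258880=-0.00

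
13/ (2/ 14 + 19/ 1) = 91/ 134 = 0.68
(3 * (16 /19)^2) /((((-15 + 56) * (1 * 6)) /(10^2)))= 12800 /14801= 0.86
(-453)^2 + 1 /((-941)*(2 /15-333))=964156633332 /4698413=205209.00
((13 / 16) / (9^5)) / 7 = 13 / 6613488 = 0.00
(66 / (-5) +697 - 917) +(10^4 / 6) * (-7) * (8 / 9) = -1431482 / 135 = -10603.57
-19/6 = -3.17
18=18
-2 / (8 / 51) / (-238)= 3 / 56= 0.05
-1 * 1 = -1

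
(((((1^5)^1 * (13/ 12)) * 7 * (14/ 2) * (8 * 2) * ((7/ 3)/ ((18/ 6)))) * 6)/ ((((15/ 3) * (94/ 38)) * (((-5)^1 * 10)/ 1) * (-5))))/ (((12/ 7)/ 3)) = 593047/ 264375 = 2.24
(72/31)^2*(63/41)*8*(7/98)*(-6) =-1119744/39401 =-28.42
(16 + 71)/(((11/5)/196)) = 85260/11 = 7750.91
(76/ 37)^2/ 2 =2888/ 1369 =2.11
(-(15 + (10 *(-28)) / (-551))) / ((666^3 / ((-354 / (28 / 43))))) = 21678665 / 759593198448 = 0.00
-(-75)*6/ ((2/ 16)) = 3600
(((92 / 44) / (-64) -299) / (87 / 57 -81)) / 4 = 3999861 / 4252160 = 0.94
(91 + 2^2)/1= 95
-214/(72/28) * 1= -749/9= -83.22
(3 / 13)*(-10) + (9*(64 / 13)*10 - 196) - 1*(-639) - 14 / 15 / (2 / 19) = 170606 / 195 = 874.90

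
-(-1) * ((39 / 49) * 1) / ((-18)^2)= 13 / 5292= 0.00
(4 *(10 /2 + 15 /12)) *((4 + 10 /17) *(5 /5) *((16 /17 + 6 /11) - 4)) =-916500 /3179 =-288.30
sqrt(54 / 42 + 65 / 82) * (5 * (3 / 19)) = 15 * sqrt(684782) / 10906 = 1.14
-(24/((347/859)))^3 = -8762201104896/41781923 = -209712.73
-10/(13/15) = -150/13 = -11.54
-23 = -23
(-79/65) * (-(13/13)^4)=79/65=1.22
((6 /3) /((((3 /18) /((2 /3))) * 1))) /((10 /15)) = 12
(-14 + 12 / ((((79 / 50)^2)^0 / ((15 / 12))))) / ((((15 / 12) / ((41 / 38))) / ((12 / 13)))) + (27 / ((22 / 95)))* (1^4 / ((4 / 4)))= 3189423 / 27170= 117.39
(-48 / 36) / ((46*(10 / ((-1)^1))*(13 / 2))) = 2 / 4485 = 0.00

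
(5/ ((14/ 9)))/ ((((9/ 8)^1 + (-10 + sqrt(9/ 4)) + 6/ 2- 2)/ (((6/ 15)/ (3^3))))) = -8/ 1071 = -0.01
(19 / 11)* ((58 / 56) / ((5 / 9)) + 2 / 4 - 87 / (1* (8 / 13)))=-739537 / 3080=-240.11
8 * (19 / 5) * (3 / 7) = 456 / 35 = 13.03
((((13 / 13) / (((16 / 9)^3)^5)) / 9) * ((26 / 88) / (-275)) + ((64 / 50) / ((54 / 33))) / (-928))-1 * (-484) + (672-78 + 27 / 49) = 38485049351100729172047149587 / 35682205756249057662074880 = 1078.55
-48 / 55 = -0.87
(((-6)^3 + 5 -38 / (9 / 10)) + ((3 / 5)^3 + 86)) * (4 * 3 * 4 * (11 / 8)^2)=-11366861 / 750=-15155.81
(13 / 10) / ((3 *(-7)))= -13 / 210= -0.06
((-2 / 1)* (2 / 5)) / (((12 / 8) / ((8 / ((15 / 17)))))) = -1088 / 225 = -4.84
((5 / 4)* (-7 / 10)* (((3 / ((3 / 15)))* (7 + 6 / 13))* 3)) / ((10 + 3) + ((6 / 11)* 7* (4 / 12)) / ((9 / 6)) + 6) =-14.80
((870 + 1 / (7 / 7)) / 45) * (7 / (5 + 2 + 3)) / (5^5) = 6097 / 1406250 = 0.00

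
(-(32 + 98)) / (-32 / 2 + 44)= -65 / 14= -4.64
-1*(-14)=14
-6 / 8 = -3 / 4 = -0.75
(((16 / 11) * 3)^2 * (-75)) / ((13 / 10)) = -1728000 / 1573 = -1098.54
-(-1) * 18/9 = 2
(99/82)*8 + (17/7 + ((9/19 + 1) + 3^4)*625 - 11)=281086553/5453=51547.14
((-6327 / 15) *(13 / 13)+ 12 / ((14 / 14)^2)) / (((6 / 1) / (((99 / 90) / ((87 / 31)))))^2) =-79419923 / 45414000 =-1.75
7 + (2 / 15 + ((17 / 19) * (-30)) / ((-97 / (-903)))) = -6710749 / 27645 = -242.75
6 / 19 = 0.32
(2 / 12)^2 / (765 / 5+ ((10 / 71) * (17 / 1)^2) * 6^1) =71 / 1015308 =0.00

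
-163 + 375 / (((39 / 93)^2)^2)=341664932 / 28561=11962.64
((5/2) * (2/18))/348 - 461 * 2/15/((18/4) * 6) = -2.28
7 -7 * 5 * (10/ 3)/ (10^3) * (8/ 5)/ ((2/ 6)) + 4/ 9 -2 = 1099/ 225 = 4.88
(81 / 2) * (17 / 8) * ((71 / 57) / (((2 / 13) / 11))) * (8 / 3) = 1553409 / 76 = 20439.59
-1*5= -5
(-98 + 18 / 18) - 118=-215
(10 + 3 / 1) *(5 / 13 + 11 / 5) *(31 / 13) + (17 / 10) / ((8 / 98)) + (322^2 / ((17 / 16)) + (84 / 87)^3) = 21061150648209 / 215598760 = 97686.79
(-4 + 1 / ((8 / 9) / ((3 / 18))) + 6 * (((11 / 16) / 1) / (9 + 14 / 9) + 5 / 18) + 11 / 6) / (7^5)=17 / 3649520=0.00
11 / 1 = 11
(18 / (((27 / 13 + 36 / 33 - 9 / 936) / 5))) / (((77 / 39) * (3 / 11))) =1338480 / 25291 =52.92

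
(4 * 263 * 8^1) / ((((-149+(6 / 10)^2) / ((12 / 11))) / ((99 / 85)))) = -1136160 / 15793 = -71.94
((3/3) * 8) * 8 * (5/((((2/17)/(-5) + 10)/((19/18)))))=16150/477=33.86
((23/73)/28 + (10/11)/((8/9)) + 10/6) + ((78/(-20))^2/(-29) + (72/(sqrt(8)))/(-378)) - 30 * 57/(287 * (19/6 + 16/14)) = 288003173617/362906936700 - sqrt(2)/21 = 0.73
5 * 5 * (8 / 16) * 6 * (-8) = -600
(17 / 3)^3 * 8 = 39304 / 27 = 1455.70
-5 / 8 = -0.62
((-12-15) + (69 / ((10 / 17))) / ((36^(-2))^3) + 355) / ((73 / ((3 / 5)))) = 3830048525112 / 1825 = 2098656726.09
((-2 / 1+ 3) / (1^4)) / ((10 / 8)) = 4 / 5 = 0.80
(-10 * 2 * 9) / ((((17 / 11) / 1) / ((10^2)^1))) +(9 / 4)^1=-791847 / 68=-11644.81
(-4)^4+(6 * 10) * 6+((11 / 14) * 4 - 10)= 4264 / 7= 609.14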